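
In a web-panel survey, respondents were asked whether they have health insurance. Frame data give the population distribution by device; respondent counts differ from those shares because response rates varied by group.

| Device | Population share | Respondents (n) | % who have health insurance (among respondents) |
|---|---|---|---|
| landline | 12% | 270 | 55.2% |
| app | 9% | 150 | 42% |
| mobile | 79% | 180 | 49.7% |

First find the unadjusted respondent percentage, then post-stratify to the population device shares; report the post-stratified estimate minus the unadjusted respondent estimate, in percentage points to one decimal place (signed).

-0.6 percentage points

Naive respondent-only estimate (weights = respondent counts):
  (270/600)×55.2 + (150/600)×42 + (180/600)×49.7 = 50.25%
Post-stratified estimate weights by population shares:
  0.12×55.2 + 0.09×42 + 0.79×49.7 = 49.667%
Difference = 49.667 − 50.25 = -0.583 pp.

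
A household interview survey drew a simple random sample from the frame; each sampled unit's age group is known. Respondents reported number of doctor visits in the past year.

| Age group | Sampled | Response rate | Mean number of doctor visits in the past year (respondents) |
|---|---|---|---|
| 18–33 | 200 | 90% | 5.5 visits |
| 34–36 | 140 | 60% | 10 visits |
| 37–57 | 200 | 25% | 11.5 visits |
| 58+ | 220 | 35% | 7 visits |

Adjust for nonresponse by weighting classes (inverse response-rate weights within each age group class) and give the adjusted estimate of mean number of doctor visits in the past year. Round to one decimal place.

8.3

With weight = n_sampled/n_responded per class, the weighted class total is n_sampled:
  18–33: 200 × 5.5 = 1100
  34–36: 140 × 10 = 1400
  37–57: 200 × 11.5 = 2300
  58+: 220 × 7 = 1540
Adjusted estimate = 6340 / 760 = 8.34211 → 8.3.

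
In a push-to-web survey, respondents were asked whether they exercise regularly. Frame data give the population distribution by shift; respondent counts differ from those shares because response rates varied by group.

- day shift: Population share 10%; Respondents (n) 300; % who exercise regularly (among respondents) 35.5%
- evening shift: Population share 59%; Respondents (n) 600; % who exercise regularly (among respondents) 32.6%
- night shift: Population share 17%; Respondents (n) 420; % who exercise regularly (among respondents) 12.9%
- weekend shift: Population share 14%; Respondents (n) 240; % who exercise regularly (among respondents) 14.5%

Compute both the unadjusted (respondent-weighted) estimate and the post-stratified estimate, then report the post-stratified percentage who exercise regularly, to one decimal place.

Unadjusted (pooled respondent) estimate weights by respondent counts:
  (300/1560)×35.5 + (600/1560)×32.6 + (420/1560)×12.9 + (240/1560)×14.5 = 25.0692%
Post-stratifying to population shares instead:
  0.1×35.5 + 0.59×32.6 + 0.17×12.9 + 0.14×14.5 = 27.007%

27.0%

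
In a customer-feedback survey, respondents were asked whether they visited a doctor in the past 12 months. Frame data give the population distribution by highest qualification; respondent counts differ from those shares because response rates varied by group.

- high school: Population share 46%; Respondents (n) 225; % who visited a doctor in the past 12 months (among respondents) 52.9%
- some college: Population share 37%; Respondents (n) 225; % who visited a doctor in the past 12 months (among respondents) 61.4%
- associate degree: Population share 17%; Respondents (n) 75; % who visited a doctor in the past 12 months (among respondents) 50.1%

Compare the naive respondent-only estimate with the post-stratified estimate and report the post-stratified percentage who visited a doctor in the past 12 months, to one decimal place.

55.6%

Unadjusted (pooled respondent) estimate weights by respondent counts:
  (225/525)×52.9 + (225/525)×61.4 + (75/525)×50.1 = 56.1429%
Reweighting by population highest qualification shares:
  0.46×52.9 + 0.37×61.4 + 0.17×50.1 = 55.569%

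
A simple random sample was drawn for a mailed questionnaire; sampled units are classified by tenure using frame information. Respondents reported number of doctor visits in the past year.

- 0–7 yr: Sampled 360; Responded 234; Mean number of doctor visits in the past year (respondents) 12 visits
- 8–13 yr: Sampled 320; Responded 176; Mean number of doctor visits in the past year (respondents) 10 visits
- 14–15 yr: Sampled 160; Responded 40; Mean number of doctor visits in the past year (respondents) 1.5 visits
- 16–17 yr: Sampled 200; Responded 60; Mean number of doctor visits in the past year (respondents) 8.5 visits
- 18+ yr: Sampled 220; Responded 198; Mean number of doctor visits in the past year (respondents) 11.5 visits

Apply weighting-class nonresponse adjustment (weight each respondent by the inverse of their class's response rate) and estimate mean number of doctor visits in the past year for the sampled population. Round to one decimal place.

Response rates by class: 0–7 yr 234/360 = 65%, 8–13 yr 176/320 = 55%, 14–15 yr 40/160 = 25%, 16–17 yr 60/200 = 30%, 18+ yr 198/220 = 90%.
Inverse-response-rate weighting restores each class to its sampled count, so class totals weight by n_sampled:
  0–7 yr: 360 × 12 = 4320
  8–13 yr: 320 × 10 = 3200
  14–15 yr: 160 × 1.5 = 240
  16–17 yr: 200 × 8.5 = 1700
  18+ yr: 220 × 11.5 = 2530
Adjusted estimate = 11,990 / 1,260 = 9.51587 → 9.5.

9.5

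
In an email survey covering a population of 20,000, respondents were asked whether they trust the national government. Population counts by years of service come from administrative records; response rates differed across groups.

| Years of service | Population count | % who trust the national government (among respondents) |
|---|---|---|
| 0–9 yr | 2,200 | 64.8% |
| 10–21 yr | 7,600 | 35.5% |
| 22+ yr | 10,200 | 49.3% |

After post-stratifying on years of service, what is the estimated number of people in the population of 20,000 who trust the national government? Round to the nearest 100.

Each cell contributes its population count × the respondent rate:
  0–9 yr: 2,200 × 64.8% = 1425.6
  10–21 yr: 7,600 × 35.5% = 2698
  22+ yr: 10,200 × 49.3% = 5028.6
Estimated total = 9152.2 → 9,200.

9,200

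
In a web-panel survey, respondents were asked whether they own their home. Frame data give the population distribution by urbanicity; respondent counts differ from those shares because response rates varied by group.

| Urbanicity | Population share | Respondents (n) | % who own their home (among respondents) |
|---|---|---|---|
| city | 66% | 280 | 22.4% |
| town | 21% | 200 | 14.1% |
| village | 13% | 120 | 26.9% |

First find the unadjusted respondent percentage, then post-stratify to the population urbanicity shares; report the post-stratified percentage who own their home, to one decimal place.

Without adjustment, the pooled respondent share is:
  (280/600)×22.4 + (200/600)×14.1 + (120/600)×26.9 = 20.5333%
Post-stratifying to population shares instead:
  0.66×22.4 + 0.21×14.1 + 0.13×26.9 = 21.242%

21.2%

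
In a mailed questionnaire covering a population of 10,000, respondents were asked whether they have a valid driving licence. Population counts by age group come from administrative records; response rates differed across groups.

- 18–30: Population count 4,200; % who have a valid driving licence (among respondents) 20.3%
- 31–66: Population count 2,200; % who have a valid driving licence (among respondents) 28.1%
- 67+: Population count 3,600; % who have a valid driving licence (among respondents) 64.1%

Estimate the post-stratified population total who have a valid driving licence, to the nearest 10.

3,780

Each cell contributes its population count × the respondent rate:
  18–30: 4,200 × 20.3% = 852.6
  31–66: 2,200 × 28.1% = 618.2
  67+: 3,600 × 64.1% = 2307.6
Estimated total = 3778.4 → 3,780.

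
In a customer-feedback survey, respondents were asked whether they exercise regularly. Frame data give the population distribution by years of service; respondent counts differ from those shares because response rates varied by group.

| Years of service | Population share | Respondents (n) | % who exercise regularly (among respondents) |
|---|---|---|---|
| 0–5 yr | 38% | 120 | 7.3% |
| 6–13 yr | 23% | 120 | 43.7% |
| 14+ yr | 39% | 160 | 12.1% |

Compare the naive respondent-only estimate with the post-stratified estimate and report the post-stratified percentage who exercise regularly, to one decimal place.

17.5%

Unadjusted (pooled respondent) estimate weights by respondent counts:
  (120/400)×7.3 + (120/400)×43.7 + (160/400)×12.1 = 20.14%
Post-stratifying to population shares instead:
  0.38×7.3 + 0.23×43.7 + 0.39×12.1 = 17.544%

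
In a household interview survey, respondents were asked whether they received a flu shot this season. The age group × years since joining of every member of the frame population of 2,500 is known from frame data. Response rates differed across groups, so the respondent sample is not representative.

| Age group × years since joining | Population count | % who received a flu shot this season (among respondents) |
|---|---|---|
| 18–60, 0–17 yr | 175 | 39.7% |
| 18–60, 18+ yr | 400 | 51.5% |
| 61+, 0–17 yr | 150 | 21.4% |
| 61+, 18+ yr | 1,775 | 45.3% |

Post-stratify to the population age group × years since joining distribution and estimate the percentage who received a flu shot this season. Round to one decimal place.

Reweight to the known age group × years since joining distribution:
  18–60, 0–17 yr: (175/2,500) × 39.7 = 2.779
  18–60, 18+ yr: (400/2,500) × 51.5 = 8.24
  61+, 0–17 yr: (150/2,500) × 21.4 = 1.284
  61+, 18+ yr: (1,775/2,500) × 45.3 = 32.163
Post-stratified estimate = 44.466 → 44.5%.

44.5%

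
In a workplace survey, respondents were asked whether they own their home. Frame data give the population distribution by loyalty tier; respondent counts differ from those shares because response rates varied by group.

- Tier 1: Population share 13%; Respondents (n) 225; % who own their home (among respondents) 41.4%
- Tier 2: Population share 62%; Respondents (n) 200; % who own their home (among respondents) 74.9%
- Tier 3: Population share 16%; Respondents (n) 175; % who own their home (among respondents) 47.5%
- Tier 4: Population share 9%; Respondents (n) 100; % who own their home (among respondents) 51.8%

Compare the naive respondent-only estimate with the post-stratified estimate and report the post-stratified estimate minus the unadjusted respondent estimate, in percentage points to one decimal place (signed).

Naive respondent-only estimate (weights = respondent counts):
  (225/700)×41.4 + (200/700)×74.9 + (175/700)×47.5 + (100/700)×51.8 = 53.9821%
Reweighting by population loyalty tier shares:
  0.13×41.4 + 0.62×74.9 + 0.16×47.5 + 0.09×51.8 = 64.082%
Difference = 64.082 − 53.9821 = 10.0999 pp.

+10.1 percentage points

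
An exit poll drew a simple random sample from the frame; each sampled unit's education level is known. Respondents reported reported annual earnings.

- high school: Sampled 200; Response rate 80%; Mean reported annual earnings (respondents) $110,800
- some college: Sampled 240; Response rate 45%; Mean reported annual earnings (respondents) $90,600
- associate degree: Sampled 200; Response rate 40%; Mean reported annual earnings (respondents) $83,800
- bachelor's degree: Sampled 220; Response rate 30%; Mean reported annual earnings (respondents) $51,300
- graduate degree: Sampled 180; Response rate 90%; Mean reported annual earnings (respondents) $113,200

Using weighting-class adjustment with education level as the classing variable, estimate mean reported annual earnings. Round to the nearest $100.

$88,800

Inverse-response-rate weighting restores each class to its sampled count, so class totals weight by n_sampled:
  high school: 200 × 110,800 = 22,160,000
  some college: 240 × 90,600 = 21,744,000
  associate degree: 200 × 83,800 = 16,760,000
  bachelor's degree: 220 × 51,300 = 11,286,000
  graduate degree: 180 × 113,200 = 20,376,000
Adjusted estimate = 92,326,000 / 1,040 = 88,775 → $88,800.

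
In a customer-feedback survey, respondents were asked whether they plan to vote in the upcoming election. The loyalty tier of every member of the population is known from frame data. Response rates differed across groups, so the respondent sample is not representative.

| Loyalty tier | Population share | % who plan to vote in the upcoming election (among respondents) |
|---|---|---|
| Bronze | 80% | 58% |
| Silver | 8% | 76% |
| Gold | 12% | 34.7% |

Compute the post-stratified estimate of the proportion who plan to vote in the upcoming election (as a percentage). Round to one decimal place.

Post-stratification weights by population share, not respondent share:
  Bronze: 0.8 × 58 = 46.4
  Silver: 0.08 × 76 = 6.08
  Gold: 0.12 × 34.7 = 4.164
Post-stratified estimate = 56.644 → 56.6%.

56.6%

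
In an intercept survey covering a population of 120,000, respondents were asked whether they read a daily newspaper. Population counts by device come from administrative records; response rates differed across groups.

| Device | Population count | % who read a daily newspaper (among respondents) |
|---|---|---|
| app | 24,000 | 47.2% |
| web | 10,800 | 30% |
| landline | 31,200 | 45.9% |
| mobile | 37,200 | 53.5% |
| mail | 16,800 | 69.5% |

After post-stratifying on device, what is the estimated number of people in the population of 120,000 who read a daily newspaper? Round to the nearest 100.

Apply each group's respondent rate to its population count:
  app: 24,000 × 47.2% = 11,328
  web: 10,800 × 30% = 3240
  landline: 31,200 × 45.9% = 14320.8
  mobile: 37,200 × 53.5% = 19,902
  mail: 16,800 × 69.5% = 11,676
Estimated total = 60466.8 → 60,500.

60,500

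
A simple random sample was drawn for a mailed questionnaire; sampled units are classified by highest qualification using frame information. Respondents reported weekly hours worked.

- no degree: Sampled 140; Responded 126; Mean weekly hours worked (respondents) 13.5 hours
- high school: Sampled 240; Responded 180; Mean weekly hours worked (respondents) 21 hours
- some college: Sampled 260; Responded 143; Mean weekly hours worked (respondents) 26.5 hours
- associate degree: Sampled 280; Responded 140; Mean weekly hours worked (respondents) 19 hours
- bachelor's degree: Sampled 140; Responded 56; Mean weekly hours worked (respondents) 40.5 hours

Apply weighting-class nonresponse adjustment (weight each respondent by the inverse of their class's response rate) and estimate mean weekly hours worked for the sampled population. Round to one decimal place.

Response rates by class: no degree 126/140 = 90%, high school 180/240 = 75%, some college 143/260 = 55%, associate degree 140/280 = 50%, bachelor's degree 56/140 = 40%.
Weighting each respondent by the inverse class response rate inflates each class back to its sampled size, so the class weight is n_sampled:
  no degree: 140 × 13.5 = 1890
  high school: 240 × 21 = 5040
  some college: 260 × 26.5 = 6890
  associate degree: 280 × 19 = 5320
  bachelor's degree: 140 × 40.5 = 5670
Adjusted estimate = 24,810 / 1,060 = 23.4057 → 23.4.

23.4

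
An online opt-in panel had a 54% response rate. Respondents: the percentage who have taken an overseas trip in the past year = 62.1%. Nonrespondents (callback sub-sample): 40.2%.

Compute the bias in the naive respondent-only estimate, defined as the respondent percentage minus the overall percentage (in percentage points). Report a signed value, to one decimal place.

+10.1 percentage points

Nonresponse fraction = 1 − 0.54 = 0.46.
Bias = (nonresponse fraction) × (respondent percentage − nonrespondent percentage)
     = 0.46 × (62.1 − 40.2) = 0.46 × 21.9 = 10.074.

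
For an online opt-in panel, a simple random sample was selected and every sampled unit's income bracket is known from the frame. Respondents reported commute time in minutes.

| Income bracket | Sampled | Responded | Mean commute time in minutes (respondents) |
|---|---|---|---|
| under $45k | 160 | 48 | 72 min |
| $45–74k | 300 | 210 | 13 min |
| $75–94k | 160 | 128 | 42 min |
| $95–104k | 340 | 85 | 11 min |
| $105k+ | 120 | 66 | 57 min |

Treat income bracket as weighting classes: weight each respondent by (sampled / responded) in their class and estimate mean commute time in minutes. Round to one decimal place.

Response rates by class: under $45k 48/160 = 30%, $45–74k 210/300 = 70%, $75–94k 128/160 = 80%, $95–104k 85/340 = 25%, $105k+ 66/120 = 55%.
With weight = n_sampled/n_responded per class, the weighted class total is n_sampled:
  under $45k: 160 × 72 = 11,520
  $45–74k: 300 × 13 = 3900
  $75–94k: 160 × 42 = 6720
  $95–104k: 340 × 11 = 3740
  $105k+: 120 × 57 = 6840
Adjusted estimate = 32,720 / 1,080 = 30.2963 → 30.3.

30.3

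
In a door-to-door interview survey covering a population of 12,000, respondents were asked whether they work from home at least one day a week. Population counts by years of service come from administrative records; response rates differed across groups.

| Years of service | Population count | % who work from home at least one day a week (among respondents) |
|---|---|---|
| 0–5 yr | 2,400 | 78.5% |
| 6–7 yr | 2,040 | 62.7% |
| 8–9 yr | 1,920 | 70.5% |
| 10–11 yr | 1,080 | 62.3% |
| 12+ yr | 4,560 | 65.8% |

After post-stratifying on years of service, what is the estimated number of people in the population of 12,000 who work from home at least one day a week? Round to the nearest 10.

8,190

Each cell contributes its population count × the respondent rate:
  0–5 yr: 2,400 × 78.5% = 1884
  6–7 yr: 2,040 × 62.7% = 1279.08
  8–9 yr: 1,920 × 70.5% = 1353.6
  10–11 yr: 1,080 × 62.3% = 672.84
  12+ yr: 4,560 × 65.8% = 3000.48
Estimated total = 8190 → 8,190.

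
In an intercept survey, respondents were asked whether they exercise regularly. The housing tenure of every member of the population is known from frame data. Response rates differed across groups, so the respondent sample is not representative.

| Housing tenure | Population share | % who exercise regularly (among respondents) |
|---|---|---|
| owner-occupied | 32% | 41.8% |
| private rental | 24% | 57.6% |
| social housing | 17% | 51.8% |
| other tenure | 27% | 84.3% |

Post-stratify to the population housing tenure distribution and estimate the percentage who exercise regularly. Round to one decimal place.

58.8%

Each cell contributes population-share × respondent value:
  owner-occupied: 0.32 × 41.8 = 13.376
  private rental: 0.24 × 57.6 = 13.824
  social housing: 0.17 × 51.8 = 8.806
  other tenure: 0.27 × 84.3 = 22.761
Post-stratified estimate = 58.767 → 58.8%.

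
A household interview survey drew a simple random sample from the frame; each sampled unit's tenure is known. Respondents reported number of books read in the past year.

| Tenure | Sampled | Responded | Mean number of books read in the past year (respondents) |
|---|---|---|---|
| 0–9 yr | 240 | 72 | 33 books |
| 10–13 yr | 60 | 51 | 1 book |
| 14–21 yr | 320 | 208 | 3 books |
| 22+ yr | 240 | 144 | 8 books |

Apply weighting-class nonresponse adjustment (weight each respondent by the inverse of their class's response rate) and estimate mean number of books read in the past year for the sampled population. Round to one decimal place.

12.6

Class response rates: 0–9 yr 72/240 = 30%, 10–13 yr 51/60 = 85%, 14–21 yr 208/320 = 65%, 22+ yr 144/240 = 60%.
With weight = n_sampled/n_responded per class, the weighted class total is n_sampled:
  0–9 yr: 240 × 33 = 7920
  10–13 yr: 60 × 1 = 60
  14–21 yr: 320 × 3 = 960
  22+ yr: 240 × 8 = 1920
Adjusted estimate = 10,860 / 860 = 12.6279 → 12.6.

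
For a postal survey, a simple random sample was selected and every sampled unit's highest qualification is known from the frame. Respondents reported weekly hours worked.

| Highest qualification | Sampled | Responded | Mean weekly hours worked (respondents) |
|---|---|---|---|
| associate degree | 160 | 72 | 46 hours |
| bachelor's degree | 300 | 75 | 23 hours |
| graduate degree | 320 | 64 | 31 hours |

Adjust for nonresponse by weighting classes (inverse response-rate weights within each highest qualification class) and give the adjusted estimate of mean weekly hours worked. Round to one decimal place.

Response rates by class: associate degree 72/160 = 45%, bachelor's degree 75/300 = 25%, graduate degree 64/320 = 20%.
With weight = n_sampled/n_responded per class, the weighted class total is n_sampled:
  associate degree: 160 × 46 = 7360
  bachelor's degree: 300 × 23 = 6900
  graduate degree: 320 × 31 = 9920
Adjusted estimate = 24,180 / 780 = 31 → 31.0.

31.0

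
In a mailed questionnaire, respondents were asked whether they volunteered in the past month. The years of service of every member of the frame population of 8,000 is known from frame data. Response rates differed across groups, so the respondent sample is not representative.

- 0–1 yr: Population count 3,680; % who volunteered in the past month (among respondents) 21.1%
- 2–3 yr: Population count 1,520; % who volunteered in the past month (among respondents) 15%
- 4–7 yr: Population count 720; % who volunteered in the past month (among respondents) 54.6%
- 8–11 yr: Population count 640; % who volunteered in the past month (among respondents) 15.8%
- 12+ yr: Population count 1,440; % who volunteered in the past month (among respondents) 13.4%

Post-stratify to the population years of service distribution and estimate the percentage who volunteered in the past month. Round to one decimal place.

Each cell contributes population-share × respondent value:
  0–1 yr: (3,680/8,000) × 21.1 = 9.706
  2–3 yr: (1,520/8,000) × 15 = 2.85
  4–7 yr: (720/8,000) × 54.6 = 4.914
  8–11 yr: (640/8,000) × 15.8 = 1.264
  12+ yr: (1,440/8,000) × 13.4 = 2.412
Post-stratified estimate = 21.146 → 21.1%.

21.1%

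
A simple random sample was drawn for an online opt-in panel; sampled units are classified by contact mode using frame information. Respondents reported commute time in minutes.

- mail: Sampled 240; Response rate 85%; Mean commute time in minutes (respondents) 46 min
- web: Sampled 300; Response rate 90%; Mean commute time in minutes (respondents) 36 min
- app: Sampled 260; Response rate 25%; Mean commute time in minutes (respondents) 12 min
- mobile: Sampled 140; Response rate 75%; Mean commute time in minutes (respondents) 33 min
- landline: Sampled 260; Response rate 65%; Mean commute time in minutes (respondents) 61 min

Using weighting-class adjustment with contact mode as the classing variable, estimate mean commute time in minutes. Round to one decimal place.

37.9

Weighting each respondent by the inverse class response rate inflates each class back to its sampled size, so the class weight is n_sampled:
  mail: 240 × 46 = 11,040
  web: 300 × 36 = 10,800
  app: 260 × 12 = 3120
  mobile: 140 × 33 = 4620
  landline: 260 × 61 = 15,860
Adjusted estimate = 45,440 / 1,200 = 37.8667 → 37.9.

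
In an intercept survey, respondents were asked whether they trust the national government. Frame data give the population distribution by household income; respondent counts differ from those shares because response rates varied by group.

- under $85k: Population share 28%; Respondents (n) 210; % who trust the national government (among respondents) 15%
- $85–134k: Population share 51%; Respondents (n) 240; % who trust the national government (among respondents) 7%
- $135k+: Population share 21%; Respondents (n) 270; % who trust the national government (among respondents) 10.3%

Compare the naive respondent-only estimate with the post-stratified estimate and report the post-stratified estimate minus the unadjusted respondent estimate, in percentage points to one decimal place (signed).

Without adjustment, the pooled respondent share is:
  (210/720)×15 + (240/720)×7 + (270/720)×10.3 = 10.5708%
Post-stratifying to population shares instead:
  0.28×15 + 0.51×7 + 0.21×10.3 = 9.933%
Difference = 9.933 − 10.5708 = -0.6378 pp.

-0.6 percentage points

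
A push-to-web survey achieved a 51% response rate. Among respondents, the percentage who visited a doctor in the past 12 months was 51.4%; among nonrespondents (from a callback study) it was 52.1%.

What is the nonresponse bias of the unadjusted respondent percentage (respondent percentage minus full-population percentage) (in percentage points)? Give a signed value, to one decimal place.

-0.3 percentage points

Nonresponse fraction = 1 − 0.51 = 0.49.
Bias = (nonresponse fraction) × (respondent percentage − nonrespondent percentage)
     = 0.49 × (51.4 − 52.1) = 0.49 × -0.7 = -0.343.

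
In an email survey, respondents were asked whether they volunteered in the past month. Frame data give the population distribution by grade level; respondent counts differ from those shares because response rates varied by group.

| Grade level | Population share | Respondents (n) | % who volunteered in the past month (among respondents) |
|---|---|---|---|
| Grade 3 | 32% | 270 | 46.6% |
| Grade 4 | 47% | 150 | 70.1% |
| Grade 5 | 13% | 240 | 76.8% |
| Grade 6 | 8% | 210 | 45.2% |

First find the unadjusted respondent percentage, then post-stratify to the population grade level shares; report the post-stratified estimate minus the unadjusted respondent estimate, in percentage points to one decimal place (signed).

Without adjustment, the pooled respondent share is:
  (270/870)×46.6 + (150/870)×70.1 + (240/870)×76.8 + (210/870)×45.2 = 58.6448%
Post-stratified estimate weights by population shares:
  0.32×46.6 + 0.47×70.1 + 0.13×76.8 + 0.08×45.2 = 61.459%
Difference = 61.459 − 58.6448 = 2.8142 pp.

+2.8 percentage points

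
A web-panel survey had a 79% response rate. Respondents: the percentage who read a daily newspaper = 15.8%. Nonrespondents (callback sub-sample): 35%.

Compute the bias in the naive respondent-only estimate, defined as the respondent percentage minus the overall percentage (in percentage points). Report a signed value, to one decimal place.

Nonresponse fraction = 1 − 0.79 = 0.21.
Bias = (nonresponse fraction) × (respondent percentage − nonrespondent percentage)
     = 0.21 × (15.8 − 35) = 0.21 × -19.2 = -4.032.

-4.0 percentage points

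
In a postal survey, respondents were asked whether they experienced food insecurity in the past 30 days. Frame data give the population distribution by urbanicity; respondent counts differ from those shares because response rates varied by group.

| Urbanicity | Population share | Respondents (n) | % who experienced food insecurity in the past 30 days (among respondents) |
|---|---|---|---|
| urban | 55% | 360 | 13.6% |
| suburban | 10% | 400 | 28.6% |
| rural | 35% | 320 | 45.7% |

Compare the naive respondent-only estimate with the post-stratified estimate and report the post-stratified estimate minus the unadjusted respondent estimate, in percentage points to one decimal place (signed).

-2.3 percentage points

Naive respondent-only estimate (weights = respondent counts):
  (360/1080)×13.6 + (400/1080)×28.6 + (320/1080)×45.7 = 28.6667%
Post-stratified estimate weights by population shares:
  0.55×13.6 + 0.1×28.6 + 0.35×45.7 = 26.335%
Difference = 26.335 − 28.6667 = -2.3317 pp.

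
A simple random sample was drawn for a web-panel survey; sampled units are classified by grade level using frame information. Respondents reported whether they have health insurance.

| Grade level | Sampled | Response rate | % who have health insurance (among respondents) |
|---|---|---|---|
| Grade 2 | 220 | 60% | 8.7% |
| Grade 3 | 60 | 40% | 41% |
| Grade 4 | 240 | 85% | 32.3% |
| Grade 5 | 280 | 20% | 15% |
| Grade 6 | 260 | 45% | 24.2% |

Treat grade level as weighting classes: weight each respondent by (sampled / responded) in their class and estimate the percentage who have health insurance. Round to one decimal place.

Each respondent's weight = sampled/responded in their class; summing within a class gives n_sampled, so:
  Grade 2: 220 × 8.7 = 1914
  Grade 3: 60 × 41 = 2460
  Grade 4: 240 × 32.3 = 7752
  Grade 5: 280 × 15 = 4200
  Grade 6: 260 × 24.2 = 6292
Adjusted estimate = 22,618 / 1,060 = 21.3377 → 21.3%.

21.3%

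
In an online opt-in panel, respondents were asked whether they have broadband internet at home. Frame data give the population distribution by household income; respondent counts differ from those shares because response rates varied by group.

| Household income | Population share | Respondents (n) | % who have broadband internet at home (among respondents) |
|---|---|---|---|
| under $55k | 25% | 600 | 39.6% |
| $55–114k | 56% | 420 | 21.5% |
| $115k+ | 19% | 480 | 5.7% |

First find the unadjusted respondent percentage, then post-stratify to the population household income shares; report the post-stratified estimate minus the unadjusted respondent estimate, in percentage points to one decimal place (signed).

-0.7 percentage points

Unadjusted (pooled respondent) estimate weights by respondent counts:
  (600/1500)×39.6 + (420/1500)×21.5 + (480/1500)×5.7 = 23.684%
Post-stratifying to population shares instead:
  0.25×39.6 + 0.56×21.5 + 0.19×5.7 = 23.023%
Difference = 23.023 − 23.684 = -0.661 pp.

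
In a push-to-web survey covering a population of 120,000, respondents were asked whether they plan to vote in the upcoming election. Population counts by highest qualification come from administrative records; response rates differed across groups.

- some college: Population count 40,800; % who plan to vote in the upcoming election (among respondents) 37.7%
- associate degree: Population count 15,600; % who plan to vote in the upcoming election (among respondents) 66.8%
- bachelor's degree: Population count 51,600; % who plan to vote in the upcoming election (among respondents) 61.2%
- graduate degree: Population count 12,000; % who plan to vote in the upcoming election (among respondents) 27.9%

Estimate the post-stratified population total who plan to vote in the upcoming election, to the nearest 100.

Estimated count per cell = population count × respondent percentage:
  some college: 40,800 × 37.7% = 15381.6
  associate degree: 15,600 × 66.8% = 10420.8
  bachelor's degree: 51,600 × 61.2% = 31579.2
  graduate degree: 12,000 × 27.9% = 3348
Estimated total = 60729.6 → 60,700.

60,700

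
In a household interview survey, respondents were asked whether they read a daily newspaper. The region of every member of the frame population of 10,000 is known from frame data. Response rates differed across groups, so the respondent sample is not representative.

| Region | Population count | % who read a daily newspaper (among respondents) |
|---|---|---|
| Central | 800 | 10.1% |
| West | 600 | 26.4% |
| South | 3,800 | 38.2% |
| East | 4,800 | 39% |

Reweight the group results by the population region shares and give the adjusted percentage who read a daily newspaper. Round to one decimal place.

Each cell contributes population-share × respondent value:
  Central: (800/10,000) × 10.1 = 0.808
  West: (600/10,000) × 26.4 = 1.584
  South: (3,800/10,000) × 38.2 = 14.516
  East: (4,800/10,000) × 39 = 18.72
Post-stratified estimate = 35.628 → 35.6%.

35.6%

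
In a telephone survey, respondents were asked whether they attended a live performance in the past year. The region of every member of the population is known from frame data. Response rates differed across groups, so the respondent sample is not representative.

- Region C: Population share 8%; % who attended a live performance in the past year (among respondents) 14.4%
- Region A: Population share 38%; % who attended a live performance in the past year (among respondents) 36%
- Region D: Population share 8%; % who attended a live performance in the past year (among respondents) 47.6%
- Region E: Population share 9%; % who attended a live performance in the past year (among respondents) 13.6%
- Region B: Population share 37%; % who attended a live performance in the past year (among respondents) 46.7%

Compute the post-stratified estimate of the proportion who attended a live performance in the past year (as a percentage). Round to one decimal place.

Each cell contributes population-share × respondent value:
  Region C: 0.08 × 14.4 = 1.152
  Region A: 0.38 × 36 = 13.68
  Region D: 0.08 × 47.6 = 3.808
  Region E: 0.09 × 13.6 = 1.224
  Region B: 0.37 × 46.7 = 17.279
Post-stratified estimate = 37.143 → 37.1%.

37.1%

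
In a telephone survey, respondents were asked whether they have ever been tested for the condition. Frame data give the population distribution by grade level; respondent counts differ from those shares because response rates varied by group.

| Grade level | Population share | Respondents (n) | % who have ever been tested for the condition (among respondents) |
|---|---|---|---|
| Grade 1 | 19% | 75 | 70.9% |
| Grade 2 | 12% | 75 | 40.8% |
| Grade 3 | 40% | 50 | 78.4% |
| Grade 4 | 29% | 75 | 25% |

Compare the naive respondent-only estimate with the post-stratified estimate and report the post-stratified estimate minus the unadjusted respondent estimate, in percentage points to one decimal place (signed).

+5.4 percentage points

Without adjustment, the pooled respondent share is:
  (75/275)×70.9 + (75/275)×40.8 + (50/275)×78.4 + (75/275)×25 = 51.5364%
Reweighting by population grade level shares:
  0.19×70.9 + 0.12×40.8 + 0.4×78.4 + 0.29×25 = 56.977%
Difference = 56.977 − 51.5364 = 5.4406 pp.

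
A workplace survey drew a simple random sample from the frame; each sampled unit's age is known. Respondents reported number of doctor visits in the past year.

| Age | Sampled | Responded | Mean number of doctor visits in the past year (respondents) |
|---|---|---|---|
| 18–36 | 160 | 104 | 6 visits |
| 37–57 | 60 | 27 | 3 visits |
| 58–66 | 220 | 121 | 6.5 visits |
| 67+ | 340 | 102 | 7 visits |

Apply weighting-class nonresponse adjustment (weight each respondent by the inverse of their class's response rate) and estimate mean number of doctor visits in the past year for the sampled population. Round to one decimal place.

6.3

Response rates by class: 18–36 104/160 = 65%, 37–57 27/60 = 45%, 58–66 121/220 = 55%, 67+ 102/340 = 30%.
With weight = n_sampled/n_responded per class, the weighted class total is n_sampled:
  18–36: 160 × 6 = 960
  37–57: 60 × 3 = 180
  58–66: 220 × 6.5 = 1430
  67+: 340 × 7 = 2380
Adjusted estimate = 4950 / 780 = 6.34615 → 6.3.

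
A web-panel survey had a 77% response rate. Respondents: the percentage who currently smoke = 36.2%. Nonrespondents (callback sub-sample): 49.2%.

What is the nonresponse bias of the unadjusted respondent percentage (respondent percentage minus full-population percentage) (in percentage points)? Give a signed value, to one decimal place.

-3.0 percentage points

Nonresponse fraction = 1 − 0.77 = 0.23.
Bias = (nonresponse fraction) × (respondent percentage − nonrespondent percentage)
     = 0.23 × (36.2 − 49.2) = 0.23 × -13 = -2.99.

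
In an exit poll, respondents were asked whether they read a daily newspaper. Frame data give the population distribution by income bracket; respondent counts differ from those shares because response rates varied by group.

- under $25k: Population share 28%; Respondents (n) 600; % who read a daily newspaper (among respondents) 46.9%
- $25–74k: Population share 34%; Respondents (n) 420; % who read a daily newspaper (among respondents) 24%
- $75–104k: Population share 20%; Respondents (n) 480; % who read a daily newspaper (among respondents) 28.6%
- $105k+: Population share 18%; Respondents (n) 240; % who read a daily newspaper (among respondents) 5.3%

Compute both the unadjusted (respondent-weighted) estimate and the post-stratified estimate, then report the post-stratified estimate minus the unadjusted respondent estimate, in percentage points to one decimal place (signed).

-2.6 percentage points

Naive respondent-only estimate (weights = respondent counts):
  (600/1740)×46.9 + (420/1740)×24 + (480/1740)×28.6 + (240/1740)×5.3 = 30.5862%
Post-stratifying to population shares instead:
  0.28×46.9 + 0.34×24 + 0.2×28.6 + 0.18×5.3 = 27.966%
Difference = 27.966 − 30.5862 = -2.6202 pp.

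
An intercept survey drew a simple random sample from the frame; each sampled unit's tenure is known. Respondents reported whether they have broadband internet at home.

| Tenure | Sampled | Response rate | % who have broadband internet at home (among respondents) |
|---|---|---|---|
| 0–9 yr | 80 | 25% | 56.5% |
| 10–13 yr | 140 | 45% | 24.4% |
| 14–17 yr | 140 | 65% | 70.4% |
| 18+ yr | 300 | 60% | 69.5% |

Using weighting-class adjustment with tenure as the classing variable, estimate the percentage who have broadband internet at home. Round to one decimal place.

58.5%

With weight = n_sampled/n_responded per class, the weighted class total is n_sampled:
  0–9 yr: 80 × 56.5 = 4520
  10–13 yr: 140 × 24.4 = 3416
  14–17 yr: 140 × 70.4 = 9856
  18+ yr: 300 × 69.5 = 20,850
Adjusted estimate = 38,642 / 660 = 58.5485 → 58.5%.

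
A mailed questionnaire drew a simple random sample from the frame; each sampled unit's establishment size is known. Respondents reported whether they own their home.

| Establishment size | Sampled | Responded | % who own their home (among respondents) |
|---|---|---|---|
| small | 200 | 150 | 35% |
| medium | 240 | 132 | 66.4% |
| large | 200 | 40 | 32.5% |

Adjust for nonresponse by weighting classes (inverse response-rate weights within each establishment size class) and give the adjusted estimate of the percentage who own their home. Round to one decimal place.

Response rates by class: small 150/200 = 75%, medium 132/240 = 55%, large 40/200 = 20%.
Weighting each respondent by the inverse class response rate inflates each class back to its sampled size, so the class weight is n_sampled:
  small: 200 × 35 = 7000
  medium: 240 × 66.4 = 15936
  large: 200 × 32.5 = 6500
Adjusted estimate = 29,436 / 640 = 45.9937 → 46.0%.

46.0%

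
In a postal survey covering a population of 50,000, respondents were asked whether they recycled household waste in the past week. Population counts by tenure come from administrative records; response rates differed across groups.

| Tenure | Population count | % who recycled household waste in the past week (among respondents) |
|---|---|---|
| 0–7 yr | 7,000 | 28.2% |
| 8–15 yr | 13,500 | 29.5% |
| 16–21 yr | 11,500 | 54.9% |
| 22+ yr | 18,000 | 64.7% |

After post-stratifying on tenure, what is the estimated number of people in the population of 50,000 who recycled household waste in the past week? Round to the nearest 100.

Apply each group's respondent rate to its population count:
  0–7 yr: 7,000 × 28.2% = 1974
  8–15 yr: 13,500 × 29.5% = 3982.5
  16–21 yr: 11,500 × 54.9% = 6313.5
  22+ yr: 18,000 × 64.7% = 11,646
Estimated total = 23,916 → 23,900.

23,900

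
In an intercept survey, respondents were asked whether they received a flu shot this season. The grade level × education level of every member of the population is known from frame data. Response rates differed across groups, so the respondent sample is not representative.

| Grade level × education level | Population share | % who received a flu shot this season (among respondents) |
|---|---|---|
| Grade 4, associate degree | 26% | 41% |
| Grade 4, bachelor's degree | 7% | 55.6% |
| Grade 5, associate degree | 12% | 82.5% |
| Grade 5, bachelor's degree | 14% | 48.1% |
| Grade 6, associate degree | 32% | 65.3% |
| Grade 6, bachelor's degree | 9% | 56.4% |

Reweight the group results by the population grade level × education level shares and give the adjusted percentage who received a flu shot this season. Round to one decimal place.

Each cell contributes population-share × respondent value:
  Grade 4, associate degree: 0.26 × 41 = 10.66
  Grade 4, bachelor's degree: 0.07 × 55.6 = 3.892
  Grade 5, associate degree: 0.12 × 82.5 = 9.9
  Grade 5, bachelor's degree: 0.14 × 48.1 = 6.734
  Grade 6, associate degree: 0.32 × 65.3 = 20.896
  Grade 6, bachelor's degree: 0.09 × 56.4 = 5.076
Post-stratified estimate = 57.158 → 57.2%.

57.2%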